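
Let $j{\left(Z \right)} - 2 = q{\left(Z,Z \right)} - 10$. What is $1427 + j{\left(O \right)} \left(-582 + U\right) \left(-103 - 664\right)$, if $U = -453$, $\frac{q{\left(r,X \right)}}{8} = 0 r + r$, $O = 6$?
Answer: $31755227$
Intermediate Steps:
$q{\left(r,X \right)} = 8 r$ ($q{\left(r,X \right)} = 8 \left(0 r + r\right) = 8 \left(0 + r\right) = 8 r$)
$j{\left(Z \right)} = -8 + 8 Z$ ($j{\left(Z \right)} = 2 + \left(8 Z - 10\right) = 2 + \left(-10 + 8 Z\right) = -8 + 8 Z$)
$1427 + j{\left(O \right)} \left(-582 + U\right) \left(-103 - 664\right) = 1427 + \left(-8 + 8 \cdot 6\right) \left(-582 - 453\right) \left(-103 - 664\right) = 1427 + \left(-8 + 48\right) \left(\left(-1035\right) \left(-767\right)\right) = 1427 + 40 \cdot 793845 = 1427 + 31753800 = 31755227$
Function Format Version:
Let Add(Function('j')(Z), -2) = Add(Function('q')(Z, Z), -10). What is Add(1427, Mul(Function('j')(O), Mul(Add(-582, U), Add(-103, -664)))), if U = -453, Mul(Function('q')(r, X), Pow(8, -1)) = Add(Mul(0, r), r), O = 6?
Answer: 31755227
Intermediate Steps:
Function('q')(r, X) = Mul(8, r) (Function('q')(r, X) = Mul(8, Add(Mul(0, r), r)) = Mul(8, Add(0, r)) = Mul(8, r))
Function('j')(Z) = Add(-8, Mul(8, Z)) (Function('j')(Z) = Add(2, Add(Mul(8, Z), -10)) = Add(2, Add(-10, Mul(8, Z))) = Add(-8, Mul(8, Z)))
Add(1427, Mul(Function('j')(O), Mul(Add(-582, U), Add(-103, -664)))) = Add(1427, Mul(Add(-8, Mul(8, 6)), Mul(Add(-582, -453), Add(-103, -664)))) = Add(1427, Mul(Add(-8, 48), Mul(-1035, -767))) = Add(1427, Mul(40, 793845)) = Add(1427, 31753800) = 31755227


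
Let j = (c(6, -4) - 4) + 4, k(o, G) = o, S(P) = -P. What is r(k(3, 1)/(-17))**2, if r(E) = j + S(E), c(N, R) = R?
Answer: 4225/289 ≈ 14.619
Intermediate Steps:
j = -4 (j = (-4 - 4) + 4 = -8 + 4 = -4)
r(E) = -4 - E
r(k(3, 1)/(-17))**2 = (-4 - 3/(-17))**2 = (-4 - 3*(-1)/17)**2 = (-4 - 1*(-3/17))**2 = (-4 + 3/17)**2 = (-65/17)**2 = 4225/289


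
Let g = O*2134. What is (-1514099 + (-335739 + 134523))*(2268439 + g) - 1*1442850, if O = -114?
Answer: -3473793914195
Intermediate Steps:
g = -243276 (g = -114*2134 = -243276)
(-1514099 + (-335739 + 134523))*(2268439 + g) - 1*1442850 = (-1514099 + (-335739 + 134523))*(2268439 - 243276) - 1*1442850 = (-1514099 - 201216)*2025163 - 1442850 = -1715315*2025163 - 1442850 = -3473792471345 - 1442850 = -3473793914195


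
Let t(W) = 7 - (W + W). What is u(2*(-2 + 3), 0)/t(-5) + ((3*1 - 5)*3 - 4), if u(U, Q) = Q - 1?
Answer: -171/17 ≈ -10.059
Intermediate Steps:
t(W) = 7 - 2*W
u(U, Q) = -1 + Q
u(2*(-2 + 3), 0)/t(-5) + ((3*1 - 5)*3 - 4) = (-1 + 0)/(7 - 2*(-5)) + ((3*1 - 5)*3 - 4) = -1/(7 + 10) + ((3 - 5)*3 - 4) = -1/17 + (-2*3 - 4) = (1/17)*(-1) + (-6 - 4) = -1/17 - 10 = -171/17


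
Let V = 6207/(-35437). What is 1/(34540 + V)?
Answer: 35437/1223987773 ≈ 2.8952e-5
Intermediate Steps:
V = -6207/35437 (V = 6207*(-1/35437) = -6207/35437 ≈ -0.17516)
1/(34540 + V) = 1/(34540 - 6207/35437) = 1/(1223987773/35437) = 35437/1223987773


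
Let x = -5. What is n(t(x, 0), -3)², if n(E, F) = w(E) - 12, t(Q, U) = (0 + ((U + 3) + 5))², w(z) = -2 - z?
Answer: 6084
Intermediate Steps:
t(Q, U) = (8 + U)² (t(Q, U) = (0 + ((3 + U) + 5))² = (0 + (8 + U))² = (8 + U)²)
n(E, F) = -14 - E (n(E, F) = (-2 - E) - 12 = -14 - E)
n(t(x, 0), -3)² = (-14 - (8 + 0)²)² = (-14 - 1*8²)² = (-14 - 1*64)² = (-14 - 64)² = (-78)² = 6084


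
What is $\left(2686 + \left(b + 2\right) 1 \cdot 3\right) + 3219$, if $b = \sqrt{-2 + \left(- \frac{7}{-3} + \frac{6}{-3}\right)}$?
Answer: $5911 + i \sqrt{15} \approx 5911.0 + 3.873 i$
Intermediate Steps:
$b = \frac{i \sqrt{15}}{3}$ ($b = \sqrt{-2 + \left(\left(-7\right) \left(- \frac{1}{3}\right) + 6 \left(- \frac{1}{3}\right)\right)} = \sqrt{-2 + \left(\frac{7}{3} - 2\right)} = \sqrt{-2 + \frac{1}{3}} = \sqrt{- \frac{5}{3}} = \frac{i \sqrt{15}}{3} \approx 1.291 i$)
$\left(2686 + \left(b + 2\right) 1 \cdot 3\right) + 3219 = \left(2686 + \left(\frac{i \sqrt{15}}{3} + 2\right) 1 \cdot 3\right) + 3219 = \left(2686 + \left(2 + \frac{i \sqrt{15}}{3}\right) 3\right) + 3219 = \left(2686 + \left(6 + i \sqrt{15}\right)\right) + 3219 = \left(2692 + i \sqrt{15}\right) + 3219 = 5911 + i \sqrt{15}$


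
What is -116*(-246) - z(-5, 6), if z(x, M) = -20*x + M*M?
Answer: 28400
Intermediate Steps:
z(x, M) = M**2 - 20*x (z(x, M) = -20*x + M**2 = M**2 - 20*x)
-116*(-246) - z(-5, 6) = -116*(-246) - (6**2 - 20*(-5)) = 28536 - (36 + 100) = 28536 - 1*136 = 28536 - 136 = 28400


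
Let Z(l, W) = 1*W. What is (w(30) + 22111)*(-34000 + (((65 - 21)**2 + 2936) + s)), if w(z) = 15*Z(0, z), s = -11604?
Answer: -918954652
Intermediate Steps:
Z(l, W) = W
w(z) = 15*z
(w(30) + 22111)*(-34000 + (((65 - 21)**2 + 2936) + s)) = (15*30 + 22111)*(-34000 + (((65 - 21)**2 + 2936) - 11604)) = (450 + 22111)*(-34000 + ((44**2 + 2936) - 11604)) = 22561*(-34000 + ((1936 + 2936) - 11604)) = 22561*(-34000 + (4872 - 11604)) = 22561*(-34000 - 6732) = 22561*(-40732) = -918954652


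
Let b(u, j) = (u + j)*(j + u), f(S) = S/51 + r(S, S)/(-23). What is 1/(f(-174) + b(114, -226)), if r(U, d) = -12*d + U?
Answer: 391/4870832 ≈ 8.0274e-5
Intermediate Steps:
r(U, d) = U - 12*d
f(S) = 584*S/1173 (f(S) = S/51 + (S - 12*S)/(-23) = S*(1/51) - 11*S*(-1/23) = S/51 + 11*S/23 = 584*S/1173)
b(u, j) = (j + u)² (b(u, j) = (j + u)*(j + u) = (j + u)²)
1/(f(-174) + b(114, -226)) = 1/((584/1173)*(-174) + (-226 + 114)²) = 1/(-33872/391 + (-112)²) = 1/(-33872/391 + 12544) = 1/(4870832/391) = 391/4870832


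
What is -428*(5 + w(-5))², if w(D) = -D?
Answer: -42800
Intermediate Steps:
-428*(5 + w(-5))² = -428*(5 - 1*(-5))² = -428*(5 + 5)² = -428*10² = -428*100 = -42800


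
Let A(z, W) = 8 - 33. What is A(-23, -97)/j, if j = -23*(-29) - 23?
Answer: -25/644 ≈ -0.038820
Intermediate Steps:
A(z, W) = -25
j = 644 (j = 667 - 23 = 644)
A(-23, -97)/j = -25/644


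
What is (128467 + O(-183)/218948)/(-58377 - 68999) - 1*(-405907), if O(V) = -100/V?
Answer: 258949545795341545/637954480248 ≈ 4.0591e+5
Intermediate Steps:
(128467 + O(-183)/218948)/(-58377 - 68999) - 1*(-405907) = (128467 - 100/(-183)/218948)/(-58377 - 68999) - 1*(-405907) = (128467 - 100*(-1/183)*(1/218948))/(-127376) + 405907 = (128467 + (100/183)*(1/218948))*(-1/127376) + 405907 = (128467 + 25/10016871)*(-1/127376) + 405907 = (1286837366782/10016871)*(-1/127376) + 405907 = -643418683391/637954480248 + 405907 = 258949545795341545/637954480248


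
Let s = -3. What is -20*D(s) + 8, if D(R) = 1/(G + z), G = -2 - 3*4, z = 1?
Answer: 124/13 ≈ 9.5385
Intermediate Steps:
G = -14 (G = -2 - 12 = -14)
D(R) = -1/13 (D(R) = 1/(-14 + 1) = 1/(-13) = -1/13)
-20*D(s) + 8 = -20*(-1/13) + 8 = 20/13 + 8 = 124/13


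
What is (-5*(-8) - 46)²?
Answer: 36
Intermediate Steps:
(-5*(-8) - 46)² = (40 - 46)² = (-6)² = 36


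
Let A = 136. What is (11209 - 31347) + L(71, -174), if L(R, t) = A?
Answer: -20002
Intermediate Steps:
L(R, t) = 136
(11209 - 31347) + L(71, -174) = (11209 - 31347) + 136 = -20138 + 136 = -20002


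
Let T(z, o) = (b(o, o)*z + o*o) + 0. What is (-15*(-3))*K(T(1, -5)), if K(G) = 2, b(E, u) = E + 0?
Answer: 90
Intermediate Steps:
b(E, u) = E
T(z, o) = o**2 + o*z (T(z, o) = (o*z + o*o) + 0 = (o*z + o**2) + 0 = (o**2 + o*z) + 0 = o**2 + o*z)
(-15*(-3))*K(T(1, -5)) = -15*(-3)*2 = 45*2 = 90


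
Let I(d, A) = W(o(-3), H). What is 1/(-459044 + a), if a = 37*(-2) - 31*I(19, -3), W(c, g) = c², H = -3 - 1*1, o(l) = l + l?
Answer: -1/460234 ≈ -2.1728e-6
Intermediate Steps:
o(l) = 2*l
H = -4 (H = -3 - 1 = -4)
I(d, A) = 36 (I(d, A) = (2*(-3))² = (-6)² = 36)
a = -1190 (a = 37*(-2) - 31*36 = -74 - 1116 = -1190)
1/(-459044 + a) = 1/(-459044 - 1190) = 1/(-460234) = -1/460234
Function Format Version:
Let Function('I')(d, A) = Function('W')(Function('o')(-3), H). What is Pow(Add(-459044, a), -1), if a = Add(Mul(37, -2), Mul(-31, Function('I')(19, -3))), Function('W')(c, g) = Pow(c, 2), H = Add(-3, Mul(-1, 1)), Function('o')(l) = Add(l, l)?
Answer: Rational(-1, 460234) ≈ -2.1728e-6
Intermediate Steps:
Function('o')(l) = Mul(2, l)
H = -4 (H = Add(-3, -1) = -4)
Function('I')(d, A) = 36 (Function('I')(d, A) = Pow(Mul(2, -3), 2) = Pow(-6, 2) = 36)
a = -1190 (a = Add(Mul(37, -2), Mul(-31, 36)) = Add(-74, -1116) = -1190)
Pow(Add(-459044, a), -1) = Pow(Add(-459044, -1190), -1) = Pow(-460234, -1) = Rational(-1, 460234)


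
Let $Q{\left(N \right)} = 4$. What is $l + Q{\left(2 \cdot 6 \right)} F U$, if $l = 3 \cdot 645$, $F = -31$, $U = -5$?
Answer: $2555$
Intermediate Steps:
$l = 1935$
$l + Q{\left(2 \cdot 6 \right)} F U = 1935 + 4 \left(-31\right) \left(-5\right) = 1935 - -620 = 1935 + 620 = 2555$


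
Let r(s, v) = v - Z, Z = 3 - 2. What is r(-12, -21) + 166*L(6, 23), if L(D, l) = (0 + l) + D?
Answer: 4792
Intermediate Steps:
Z = 1
L(D, l) = D + l (L(D, l) = l + D = D + l)
r(s, v) = -1 + v (r(s, v) = v - 1*1 = v - 1 = -1 + v)
r(-12, -21) + 166*L(6, 23) = (-1 - 21) + 166*(6 + 23) = -22 + 166*29 = -22 + 4814 = 4792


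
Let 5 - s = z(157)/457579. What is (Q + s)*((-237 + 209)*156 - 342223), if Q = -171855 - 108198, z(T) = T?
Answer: 44413586199967859/457579 ≈ 9.7062e+10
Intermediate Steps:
Q = -280053
s = 2287738/457579 (s = 5 - 157/457579 = 2287738/457579 ≈ 4.9997)
(Q + s)*((-237 + 209)*156 - 342223) = (-280053 + 2287738/457579)*((-237 + 209)*156 - 342223) = -128144083949*(-28*156 - 342223)/457579 = -128144083949*(-4368 - 342223)/457579 = -128144083949/457579*(-346591) = 44413586199967859/457579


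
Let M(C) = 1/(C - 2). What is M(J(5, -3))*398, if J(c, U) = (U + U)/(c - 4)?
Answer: -199/4 ≈ -49.750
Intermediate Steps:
J(c, U) = 2*U/(-4 + c) (J(c, U) = (2*U)/(-4 + c) = 2*U/(-4 + c))
M(C) = 1/(-2 + C)
M(J(5, -3))*398 = 398/(-2 + 2*(-3)/(-4 + 5)) = 398/(-2 + 2*(-3)/1) = 398/(-2 + 2*(-3)*1) = 398/(-2 - 6) = 398/(-8) = -1/8*398 = -199/4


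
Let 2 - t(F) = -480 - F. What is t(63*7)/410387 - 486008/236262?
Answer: -99616647635/48479426697 ≈ -2.0548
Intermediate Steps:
t(F) = 482 + F (t(F) = 2 - (-480 - F) = 2 + (480 + F) = 482 + F)
t(63*7)/410387 - 486008/236262 = (482 + 63*7)/410387 - 486008/236262 = (482 + 441)*(1/410387) - 486008*1/236262 = 923*(1/410387) - 243004/118131 = 923/410387 - 243004/118131 = -99616647635/48479426697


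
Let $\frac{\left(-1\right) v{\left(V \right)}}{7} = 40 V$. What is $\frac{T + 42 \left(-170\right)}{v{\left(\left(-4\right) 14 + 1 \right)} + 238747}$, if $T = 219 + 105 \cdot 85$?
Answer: $\frac{2004}{254147} \approx 0.0078852$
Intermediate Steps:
$T = 9144$ ($T = 219 + 8925 = 9144$)
$v{\left(V \right)} = - 280 V$ ($v{\left(V \right)} = - 7 \cdot 40 V = - 280 V$)
$\frac{T + 42 \left(-170\right)}{v{\left(\left(-4\right) 14 + 1 \right)} + 238747} = \frac{9144 + 42 \left(-170\right)}{- 280 \left(\left(-4\right) 14 + 1\right) + 238747} = \frac{9144 - 7140}{- 280 \left(-56 + 1\right) + 238747} = \frac{2004}{\left(-280\right) \left(-55\right) + 238747} = \frac{2004}{15400 + 238747} = \frac{2004}{254147}$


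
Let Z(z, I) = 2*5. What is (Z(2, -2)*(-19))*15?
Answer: -2850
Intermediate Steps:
Z(z, I) = 10
(Z(2, -2)*(-19))*15 = (10*(-19))*15 = -190*15 = -2850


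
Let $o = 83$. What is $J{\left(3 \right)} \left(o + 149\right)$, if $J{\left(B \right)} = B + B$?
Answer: $1392$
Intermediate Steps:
$J{\left(B \right)} = 2 B$
$J{\left(3 \right)} \left(o + 149\right) = 2 \cdot 3 \left(83 + 149\right) = 6 \cdot 232 = 1392$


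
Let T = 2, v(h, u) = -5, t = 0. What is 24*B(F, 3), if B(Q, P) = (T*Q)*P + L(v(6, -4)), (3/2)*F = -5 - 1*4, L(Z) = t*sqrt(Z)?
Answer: -864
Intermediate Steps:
L(Z) = 0 (L(Z) = 0*sqrt(Z) = 0)
F = -6 (F = 2*(-5 - 1*4)/3 = 2*(-5 - 4)/3 = (2/3)*(-9) = -6)
B(Q, P) = 2*P*Q (B(Q, P) = (2*Q)*P + 0 = 2*P*Q + 0 = 2*P*Q)
24*B(F, 3) = 24*(2*3*(-6)) = 24*(-36) = -864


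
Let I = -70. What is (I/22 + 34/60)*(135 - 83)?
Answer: -22438/165 ≈ -135.99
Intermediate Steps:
(I/22 + 34/60)*(135 - 83) = (-70/22 + 34/60)*(135 - 83) = (-70*1/22 + 34*(1/60))*52 = (-35/11 + 17/30)*52 = -863/330*52 = -22438/165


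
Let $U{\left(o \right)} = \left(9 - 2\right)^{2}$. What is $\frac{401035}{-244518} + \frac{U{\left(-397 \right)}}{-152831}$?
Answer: $- \frac{1251072683}{762651642} \approx -1.6404$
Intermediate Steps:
$U{\left(o \right)} = 49$ ($U{\left(o \right)} = 7^{2} = 49$)
$\frac{401035}{-244518} + \frac{U{\left(-397 \right)}}{-152831} = \frac{401035}{-244518} + \frac{49}{-152831} = 401035 \left(- \frac{1}{244518}\right) + 49 \left(- \frac{1}{152831}\right) = - \frac{401035}{244518} - \frac{1}{3119} = - \frac{1251072683}{762651642}$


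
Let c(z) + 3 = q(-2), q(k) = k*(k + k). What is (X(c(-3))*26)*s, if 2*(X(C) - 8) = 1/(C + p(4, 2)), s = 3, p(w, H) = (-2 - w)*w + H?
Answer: 10569/17 ≈ 621.71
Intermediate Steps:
p(w, H) = H + w*(-2 - w) (p(w, H) = w*(-2 - w) + H = H + w*(-2 - w))
q(k) = 2*k² (q(k) = k*(2*k) = 2*k²)
c(z) = 5 (c(z) = -3 + 2*(-2)² = -3 + 2*4 = -3 + 8 = 5)
X(C) = 8 + 1/(2*(-22 + C)) (X(C) = 8 + 1/(2*(C + (2 - 1*4² - 2*4))) = 8 + 1/(2*(C + (2 - 1*16 - 8))) = 8 + 1/(2*(C + (2 - 16 - 8))) = 8 + 1/(2*(C - 22)) = 8 + 1/(2*(-22 + C)))
(X(c(-3))*26)*s = (((-351 + 16*5)/(2*(-22 + 5)))*26)*3 = (((½)*(-351 + 80)/(-17))*26)*3 = (((½)*(-1/17)*(-271))*26)*3 = ((271/34)*26)*3 = (3523/17)*3 = 10569/17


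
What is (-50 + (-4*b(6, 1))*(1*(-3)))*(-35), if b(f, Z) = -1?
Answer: 2170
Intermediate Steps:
(-50 + (-4*b(6, 1))*(1*(-3)))*(-35) = (-50 + (-4*(-1))*(1*(-3)))*(-35) = (-50 + 4*(-3))*(-35) = (-50 - 12)*(-35) = -62*(-35) = 2170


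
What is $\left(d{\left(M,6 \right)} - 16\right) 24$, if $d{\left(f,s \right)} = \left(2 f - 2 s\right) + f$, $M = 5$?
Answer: $-312$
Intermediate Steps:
$d{\left(f,s \right)} = - 2 s + 3 f$ ($d{\left(f,s \right)} = \left(- 2 s + 2 f\right) + f = - 2 s + 3 f$)
$\left(d{\left(M,6 \right)} - 16\right) 24 = \left(\left(\left(-2\right) 6 + 3 \cdot 5\right) - 16\right) 24 = \left(\left(-12 + 15\right) - 16\right) 24 = \left(3 - 16\right) 24 = \left(-13\right) 24 = -312$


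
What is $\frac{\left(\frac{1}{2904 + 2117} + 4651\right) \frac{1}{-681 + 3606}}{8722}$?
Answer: $\frac{556016}{3049880925} \approx 0.00018231$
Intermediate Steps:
$\frac{\left(\frac{1}{2904 + 2117} + 4651\right) \frac{1}{-681 + 3606}}{8722} = \frac{\frac{1}{5021} + 4651}{2925} \cdot \frac{1}{8722} = \left(\frac{1}{5021} + 4651\right) \frac{1}{2925} \cdot \frac{1}{8722} = \frac{23352672}{5021} \cdot \frac{1}{2925} \cdot \frac{1}{8722} = \frac{7784224}{4895475} \cdot \frac{1}{8722} = \frac{556016}{3049880925}$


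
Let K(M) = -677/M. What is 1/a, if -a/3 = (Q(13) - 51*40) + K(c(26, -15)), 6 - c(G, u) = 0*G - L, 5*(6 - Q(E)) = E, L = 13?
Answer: 95/590586 ≈ 0.00016086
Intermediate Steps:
Q(E) = 6 - E/5
c(G, u) = 19 (c(G, u) = 6 - (0*G - 1*13) = 6 - (0 - 13) = 6 - 1*(-13) = 6 + 13 = 19)
a = 590586/95 (a = -3*(((6 - 1/5*13) - 51*40) - 677/19) = -3*(((6 - 13/5) - 2040) - 677*1/19) = -3*((17/5 - 2040) - 677/19) = -3*(-10183/5 - 677/19) = -3*(-196862/95) = 590586/95 ≈ 6216.7)
1/a = 1/(590586/95) = 95/590586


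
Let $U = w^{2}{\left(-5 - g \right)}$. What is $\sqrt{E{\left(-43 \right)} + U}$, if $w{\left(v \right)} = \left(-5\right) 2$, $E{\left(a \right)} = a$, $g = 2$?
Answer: $\sqrt{57} \approx 7.5498$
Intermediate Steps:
$w{\left(v \right)} = -10$
$U = 100$ ($U = \left(-10\right)^{2} = 100$)
$\sqrt{E{\left(-43 \right)} + U} = \sqrt{-43 + 100} = \sqrt{57}$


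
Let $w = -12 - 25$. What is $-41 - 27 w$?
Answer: $958$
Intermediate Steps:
$w = -37$ ($w = -12 - 25 = -37$)
$-41 - 27 w = -41 - -999 = -41 + 999 = 958$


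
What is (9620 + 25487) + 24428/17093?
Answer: 600108379/17093 ≈ 35108.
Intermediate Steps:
(9620 + 25487) + 24428/17093 = 35107 + 24428*(1/17093) = 35107 + 24428/17093 = 600108379/17093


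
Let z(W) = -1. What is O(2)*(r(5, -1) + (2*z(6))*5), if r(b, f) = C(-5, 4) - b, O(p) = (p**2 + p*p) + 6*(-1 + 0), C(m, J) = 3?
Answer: -24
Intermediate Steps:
O(p) = -6 + 2*p**2 (O(p) = (p**2 + p**2) + 6*(-1) = 2*p**2 - 6 = -6 + 2*p**2)
r(b, f) = 3 - b
O(2)*(r(5, -1) + (2*z(6))*5) = (-6 + 2*2**2)*((3 - 1*5) + (2*(-1))*5) = (-6 + 2*4)*((3 - 5) - 2*5) = (-6 + 8)*(-2 - 10) = 2*(-12) = -24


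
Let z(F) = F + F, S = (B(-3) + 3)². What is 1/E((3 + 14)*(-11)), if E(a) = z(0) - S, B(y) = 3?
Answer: -1/36 ≈ -0.027778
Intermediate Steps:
S = 36 (S = (3 + 3)² = 6² = 36)
z(F) = 2*F
E(a) = -36 (E(a) = 2*0 - 1*36 = 0 - 36 = -36)
1/E((3 + 14)*(-11)) = 1/(-36) = -1/36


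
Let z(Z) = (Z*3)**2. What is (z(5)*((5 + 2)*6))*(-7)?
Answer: -66150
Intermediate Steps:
z(Z) = 9*Z**2 (z(Z) = (3*Z)**2 = 9*Z**2)
(z(5)*((5 + 2)*6))*(-7) = ((9*5**2)*((5 + 2)*6))*(-7) = ((9*25)*(7*6))*(-7) = (225*42)*(-7) = 9450*(-7) = -66150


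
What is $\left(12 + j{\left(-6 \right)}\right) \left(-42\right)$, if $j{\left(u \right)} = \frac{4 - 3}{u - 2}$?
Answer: $- \frac{1995}{4} \approx -498.75$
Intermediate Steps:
$j{\left(u \right)} = \frac{1}{-2 + u}$ ($j{\left(u \right)} = 1 \frac{1}{-2 + u} = \frac{1}{-2 + u}$)
$\left(12 + j{\left(-6 \right)}\right) \left(-42\right) = \left(12 + \frac{1}{-2 - 6}\right) \left(-42\right) = \left(12 + \frac{1}{-8}\right) \left(-42\right) = \left(12 - \frac{1}{8}\right) \left(-42\right) = \frac{95}{8} \left(-42\right) = - \frac{1995}{4}$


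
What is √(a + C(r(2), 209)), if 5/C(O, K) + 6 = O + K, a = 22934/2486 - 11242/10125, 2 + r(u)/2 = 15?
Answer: 4*√2085982005938710/64045575 ≈ 2.8525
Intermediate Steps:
r(u) = 26 (r(u) = -4 + 2*15 = -4 + 30 = 26)
a = 102129569/12585375 (a = 22934*(1/2486) - 11242*1/10125 = 11467/1243 - 11242/10125 = 102129569/12585375 ≈ 8.1149)
C(O, K) = 5/(-6 + K + O) (C(O, K) = 5/(-6 + (O + K)) = 5/(-6 + (K + O)) = 5/(-6 + K + O))
√(a + C(r(2), 209)) = √(102129569/12585375 + 5/(-6 + 209 + 26)) = √(102129569/12585375 + 5/229) = √(23450598176/2882050875) = 4*√2085982005938710/64045575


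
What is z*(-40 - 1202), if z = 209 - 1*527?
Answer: 394956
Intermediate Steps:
z = -318 (z = 209 - 527 = -318)
z*(-40 - 1202) = -318*(-40 - 1202) = -318*(-1242) = 394956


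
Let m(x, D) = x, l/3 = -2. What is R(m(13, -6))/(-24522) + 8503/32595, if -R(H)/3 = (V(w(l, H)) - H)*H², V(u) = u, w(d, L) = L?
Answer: 8503/32595 ≈ 0.26087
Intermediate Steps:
l = -6 (l = 3*(-2) = -6)
R(H) = 0 (R(H) = -3*(H - H)*H² = -0*H² = -3*0 = 0)
R(m(13, -6))/(-24522) + 8503/32595 = 0/(-24522) + 8503/32595 = 0*(-1/24522) + 8503*(1/32595) = 0 + 8503/32595 = 8503/32595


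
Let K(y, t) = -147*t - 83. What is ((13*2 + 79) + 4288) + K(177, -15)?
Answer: 6515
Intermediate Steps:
K(y, t) = -83 - 147*t
((13*2 + 79) + 4288) + K(177, -15) = ((13*2 + 79) + 4288) + (-83 - 147*(-15)) = ((26 + 79) + 4288) + (-83 + 2205) = (105 + 4288) + 2122 = 4393 + 2122 = 6515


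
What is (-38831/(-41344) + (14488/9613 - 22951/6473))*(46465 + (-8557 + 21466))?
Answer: -83958134825288339/1286314145728 ≈ -65270.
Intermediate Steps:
(-38831/(-41344) + (14488/9613 - 22951/6473))*(46465 + (-8557 + 21466)) = (-38831*(-1/41344) + (14488*(1/9613) - 22951*1/6473))*(46465 + 12909) = (38831/41344 + (14488/9613 - 22951/6473))*59374 = (38831/41344 - 126847139/62224949)*59374 = -2828111120197/2572628291456*59374 = -83958134825288339/1286314145728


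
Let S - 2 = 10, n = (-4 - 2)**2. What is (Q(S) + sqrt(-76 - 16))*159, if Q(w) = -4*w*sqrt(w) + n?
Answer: 5724 - 15264*sqrt(3) + 318*I*sqrt(23) ≈ -20714.0 + 1525.1*I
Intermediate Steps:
n = 36 (n = (-6)**2 = 36)
S = 12 (S = 2 + 10 = 12)
Q(w) = 36 - 4*w**(3/2) (Q(w) = -4*w*sqrt(w) + 36 = -4*w**(3/2) + 36 = 36 - 4*w**(3/2))
(Q(S) + sqrt(-76 - 16))*159 = ((36 - 96*sqrt(3)) + sqrt(-76 - 16))*159 = ((36 - 96*sqrt(3)) + sqrt(-92))*159 = ((36 - 96*sqrt(3)) + 2*I*sqrt(23))*159 = (36 - 96*sqrt(3) + 2*I*sqrt(23))*159 = 5724 - 15264*sqrt(3) + 318*I*sqrt(23)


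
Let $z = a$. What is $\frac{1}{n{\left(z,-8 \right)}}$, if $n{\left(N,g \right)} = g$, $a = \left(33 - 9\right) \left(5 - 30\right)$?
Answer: $- \frac{1}{8} \approx -0.125$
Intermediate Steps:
$a = -600$ ($a = 24 \left(-25\right) = -600$)
$z = -600$
$\frac{1}{n{\left(z,-8 \right)}} = \frac{1}{-8} = - \frac{1}{8}$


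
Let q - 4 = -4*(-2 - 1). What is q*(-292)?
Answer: -4672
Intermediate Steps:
q = 16 (q = 4 - 4*(-2 - 1) = 4 - 4*(-3) = 4 + 12 = 16)
q*(-292) = 16*(-292) = -4672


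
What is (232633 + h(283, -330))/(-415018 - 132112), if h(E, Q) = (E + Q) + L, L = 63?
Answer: -232649/547130 ≈ -0.42522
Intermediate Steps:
h(E, Q) = 63 + E + Q (h(E, Q) = (E + Q) + 63 = 63 + E + Q)
(232633 + h(283, -330))/(-415018 - 132112) = (232633 + (63 + 283 - 330))/(-415018 - 132112) = (232633 + 16)/(-547130) = 232649*(-1/547130) = -232649/547130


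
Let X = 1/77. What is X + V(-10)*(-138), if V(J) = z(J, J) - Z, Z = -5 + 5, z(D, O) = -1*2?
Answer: 21253/77 ≈ 276.01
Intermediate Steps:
z(D, O) = -2
Z = 0
V(J) = -2 (V(J) = -2 - 1*0 = -2 + 0 = -2)
X = 1/77 ≈ 0.012987
X + V(-10)*(-138) = 1/77 - 2*(-138) = 1/77 + 276 = 21253/77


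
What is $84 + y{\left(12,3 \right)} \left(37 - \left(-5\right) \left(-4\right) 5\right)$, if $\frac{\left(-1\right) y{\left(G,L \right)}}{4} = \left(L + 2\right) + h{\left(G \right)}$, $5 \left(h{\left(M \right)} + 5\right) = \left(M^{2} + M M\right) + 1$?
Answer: $\frac{73248}{5} \approx 14650.0$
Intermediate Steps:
$h{\left(M \right)} = - \frac{24}{5} + \frac{2 M^{2}}{5}$ ($h{\left(M \right)} = -5 + \frac{\left(M^{2} + M M\right) + 1}{5} = -5 + \frac{\left(M^{2} + M^{2}\right) + 1}{5} = -5 + \frac{2 M^{2} + 1}{5} = -5 + \frac{1 + 2 M^{2}}{5} = -5 + \left(\frac{1}{5} + \frac{2 M^{2}}{5}\right) = - \frac{24}{5} + \frac{2 M^{2}}{5}$)
$y{\left(G,L \right)} = \frac{56}{5} - 4 L - \frac{8 G^{2}}{5}$ ($y{\left(G,L \right)} = - 4 \left(\left(L + 2\right) + \left(- \frac{24}{5} + \frac{2 G^{2}}{5}\right)\right) = - 4 \left(\left(2 + L\right) + \left(- \frac{24}{5} + \frac{2 G^{2}}{5}\right)\right) = - 4 \left(- \frac{14}{5} + L + \frac{2 G^{2}}{5}\right) = \frac{56}{5} - 4 L - \frac{8 G^{2}}{5}$)
$84 + y{\left(12,3 \right)} \left(37 - \left(-5\right) \left(-4\right) 5\right) = 84 + \left(\frac{56}{5} - 12 - \frac{8 \cdot 12^{2}}{5}\right) \left(37 - \left(-5\right) \left(-4\right) 5\right) = 84 + \left(\frac{56}{5} - 12 - \frac{1152}{5}\right) \left(37 - 20 \cdot 5\right) = 84 + \left(\frac{56}{5} - 12 - \frac{1152}{5}\right) \left(37 - 100\right) = 84 - \frac{1156 \left(37 - 100\right)}{5} = 84 - - \frac{72828}{5} = 84 + \frac{72828}{5} = \frac{73248}{5}$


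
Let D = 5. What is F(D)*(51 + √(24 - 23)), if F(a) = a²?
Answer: 1300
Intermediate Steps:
F(D)*(51 + √(24 - 23)) = 5²*(51 + √(24 - 23)) = 25*(51 + √1) = 25*(51 + 1) = 25*52 = 1300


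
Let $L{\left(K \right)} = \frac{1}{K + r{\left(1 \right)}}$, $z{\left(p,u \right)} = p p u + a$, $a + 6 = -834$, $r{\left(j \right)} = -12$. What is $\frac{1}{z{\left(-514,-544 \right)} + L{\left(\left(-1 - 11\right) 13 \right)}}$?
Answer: $- \frac{168}{24145541953} \approx -6.9578 \cdot 10^{-9}$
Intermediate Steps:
$a = -840$ ($a = -6 - 834 = -840$)
$z{\left(p,u \right)} = -840 + u p^{2}$ ($z{\left(p,u \right)} = p p u - 840 = p^{2} u - 840 = u p^{2} - 840 = -840 + u p^{2}$)
$L{\left(K \right)} = \frac{1}{-12 + K}$ ($L{\left(K \right)} = \frac{1}{K - 12} = \frac{1}{-12 + K}$)
$\frac{1}{z{\left(-514,-544 \right)} + L{\left(\left(-1 - 11\right) 13 \right)}} = \frac{1}{\left(-840 - 544 \left(-514\right)^{2}\right) + \frac{1}{-12 + \left(-1 - 11\right) 13}} = \frac{1}{\left(-840 - 143722624\right) + \frac{1}{-12 - 156}} = \frac{1}{-143723464 + \frac{1}{-168}} = \frac{1}{-143723464 - \frac{1}{168}} = \frac{1}{- \frac{24145541953}{168}} = - \frac{168}{24145541953}$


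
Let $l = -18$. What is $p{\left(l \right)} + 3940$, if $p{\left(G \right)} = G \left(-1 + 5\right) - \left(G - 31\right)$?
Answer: $3917$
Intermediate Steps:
$p{\left(G \right)} = 31 + 3 G$ ($p{\left(G \right)} = G 4 - \left(-31 + G\right) = 4 G - \left(-31 + G\right) = 31 + 3 G$)
$p{\left(l \right)} + 3940 = \left(31 + 3 \left(-18\right)\right) + 3940 = \left(31 - 54\right) + 3940 = -23 + 3940 = 3917$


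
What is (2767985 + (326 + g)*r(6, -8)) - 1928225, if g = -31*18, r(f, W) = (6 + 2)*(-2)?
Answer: 843472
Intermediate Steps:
r(f, W) = -16 (r(f, W) = 8*(-2) = -16)
g = -558
(2767985 + (326 + g)*r(6, -8)) - 1928225 = (2767985 + (326 - 558)*(-16)) - 1928225 = (2767985 - 232*(-16)) - 1928225 = (2767985 + 3712) - 1928225 = 2771697 - 1928225 = 843472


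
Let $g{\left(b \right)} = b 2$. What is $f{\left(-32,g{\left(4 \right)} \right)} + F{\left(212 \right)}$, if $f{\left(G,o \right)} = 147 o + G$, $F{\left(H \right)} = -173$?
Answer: $971$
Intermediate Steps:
$g{\left(b \right)} = 2 b$
$f{\left(G,o \right)} = G + 147 o$
$f{\left(-32,g{\left(4 \right)} \right)} + F{\left(212 \right)} = \left(-32 + 147 \cdot 2 \cdot 4\right) - 173 = \left(-32 + 147 \cdot 8\right) - 173 = \left(-32 + 1176\right) - 173 = 1144 - 173 = 971$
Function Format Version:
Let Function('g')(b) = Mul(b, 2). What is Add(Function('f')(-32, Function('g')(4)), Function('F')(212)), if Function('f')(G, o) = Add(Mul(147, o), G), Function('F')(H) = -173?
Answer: 971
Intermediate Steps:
Function('g')(b) = Mul(2, b)
Function('f')(G, o) = Add(G, Mul(147, o))
Add(Function('f')(-32, Function('g')(4)), Function('F')(212)) = Add(Add(-32, Mul(147, Mul(2, 4))), -173) = Add(Add(-32, Mul(147, 8)), -173) = Add(Add(-32, 1176), -173) = Add(1144, -173) = 971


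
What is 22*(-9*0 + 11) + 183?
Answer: 425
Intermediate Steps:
22*(-9*0 + 11) + 183 = 22*(0 + 11) + 183 = 22*11 + 183 = 242 + 183 = 425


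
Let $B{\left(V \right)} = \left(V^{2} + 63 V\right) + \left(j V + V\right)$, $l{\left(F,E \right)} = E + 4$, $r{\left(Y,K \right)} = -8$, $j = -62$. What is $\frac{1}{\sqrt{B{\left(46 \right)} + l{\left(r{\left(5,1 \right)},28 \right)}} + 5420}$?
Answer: $\frac{271}{1468708} - \frac{\sqrt{35}}{3671770} \approx 0.0001829$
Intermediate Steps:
$l{\left(F,E \right)} = 4 + E$
$B{\left(V \right)} = V^{2} + 2 V$ ($B{\left(V \right)} = \left(V^{2} + 63 V\right) + \left(- 62 V + V\right) = \left(V^{2} + 63 V\right) - 61 V = V^{2} + 2 V$)
$\frac{1}{\sqrt{B{\left(46 \right)} + l{\left(r{\left(5,1 \right)},28 \right)}} + 5420} = \frac{1}{\sqrt{46 \left(2 + 46\right) + \left(4 + 28\right)} + 5420} = \frac{1}{\sqrt{46 \cdot 48 + 32} + 5420} = \frac{1}{\sqrt{2208 + 32} + 5420} = \frac{1}{\sqrt{2240} + 5420} = \frac{1}{8 \sqrt{35} + 5420} = \frac{1}{5420 + 8 \sqrt{35}}$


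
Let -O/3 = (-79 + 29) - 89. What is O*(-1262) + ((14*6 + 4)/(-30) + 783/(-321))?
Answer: -844646293/1605 ≈ -5.2626e+5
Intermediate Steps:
O = 417 (O = -3*((-79 + 29) - 89) = -3*(-50 - 89) = -3*(-139) = 417)
O*(-1262) + ((14*6 + 4)/(-30) + 783/(-321)) = 417*(-1262) + ((14*6 + 4)/(-30) + 783/(-321)) = -526254 + ((84 + 4)*(-1/30) + 783*(-1/321)) = -526254 + (88*(-1/30) - 261/107) = -526254 + (-44/15 - 261/107) = -526254 - 8623/1605 = -844646293/1605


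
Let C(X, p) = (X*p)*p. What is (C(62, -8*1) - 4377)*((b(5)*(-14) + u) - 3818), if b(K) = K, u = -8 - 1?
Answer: 1593873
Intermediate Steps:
u = -9
C(X, p) = X*p²
(C(62, -8*1) - 4377)*((b(5)*(-14) + u) - 3818) = (62*(-8*1)² - 4377)*((5*(-14) - 9) - 3818) = (62*(-8)² - 4377)*((-70 - 9) - 3818) = (62*64 - 4377)*(-79 - 3818) = (3968 - 4377)*(-3897) = -409*(-3897) = 1593873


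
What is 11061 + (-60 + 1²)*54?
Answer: 7875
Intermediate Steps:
11061 + (-60 + 1²)*54 = 11061 + (-60 + 1)*54 = 11061 - 59*54 = 11061 - 3186 = 7875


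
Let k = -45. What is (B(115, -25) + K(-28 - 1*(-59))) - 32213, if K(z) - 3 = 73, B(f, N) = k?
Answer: -32182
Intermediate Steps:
B(f, N) = -45
K(z) = 76 (K(z) = 3 + 73 = 76)
(B(115, -25) + K(-28 - 1*(-59))) - 32213 = (-45 + 76) - 32213 = 31 - 32213 = -32182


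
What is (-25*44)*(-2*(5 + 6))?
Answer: 24200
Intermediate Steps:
(-25*44)*(-2*(5 + 6)) = -(-2200)*11 = -1100*(-22) = 24200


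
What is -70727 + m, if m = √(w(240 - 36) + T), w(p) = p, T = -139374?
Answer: -70727 + I*√139170 ≈ -70727.0 + 373.06*I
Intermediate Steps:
m = I*√139170 (m = √((240 - 36) - 139374) = √(204 - 139374) = √(-139170) = I*√139170 ≈ 373.06*I)
-70727 + m = -70727 + I*√139170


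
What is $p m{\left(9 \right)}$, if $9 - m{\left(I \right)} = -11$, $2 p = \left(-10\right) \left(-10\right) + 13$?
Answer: $1130$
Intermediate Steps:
$p = \frac{113}{2}$ ($p = \frac{\left(-10\right) \left(-10\right) + 13}{2} = \frac{100 + 13}{2} = \frac{1}{2} \cdot 113 = \frac{113}{2} \approx 56.5$)
$m{\left(I \right)} = 20$ ($m{\left(I \right)} = 9 - -11 = 9 + 11 = 20$)
$p m{\left(9 \right)} = \frac{113}{2} \cdot 20 = 1130$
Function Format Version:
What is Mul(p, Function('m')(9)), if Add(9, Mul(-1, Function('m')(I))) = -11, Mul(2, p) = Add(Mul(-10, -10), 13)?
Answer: 1130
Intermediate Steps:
p = Rational(113, 2) (p = Mul(Rational(1, 2), Add(Mul(-10, -10), 13)) = Mul(Rational(1, 2), Add(100, 13)) = Mul(Rational(1, 2), 113) = Rational(113, 2) ≈ 56.500)
Function('m')(I) = 20 (Function('m')(I) = Add(9, Mul(-1, -11)) = Add(9, 11) = 20)
Mul(p, Function('m')(9)) = Mul(Rational(113, 2), 20) = 1130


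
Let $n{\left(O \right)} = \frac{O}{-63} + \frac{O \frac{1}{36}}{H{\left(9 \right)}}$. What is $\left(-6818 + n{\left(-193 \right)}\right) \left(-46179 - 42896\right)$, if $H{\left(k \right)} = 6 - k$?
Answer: $\frac{65543179225}{108} \approx 6.0688 \cdot 10^{8}$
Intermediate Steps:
$n{\left(O \right)} = - \frac{19 O}{756}$ ($n{\left(O \right)} = \frac{O}{-63} + \frac{O \frac{1}{36}}{6 - 9} = O \left(- \frac{1}{63}\right) + \frac{O \frac{1}{36}}{6 - 9} = - \frac{O}{63} + \frac{\frac{1}{36} O}{-3} = - \frac{O}{63} + \frac{O}{36} \left(- \frac{1}{3}\right) = - \frac{O}{63} - \frac{O}{108} = - \frac{19 O}{756}$)
$\left(-6818 + n{\left(-193 \right)}\right) \left(-46179 - 42896\right) = \left(-6818 - - \frac{3667}{756}\right) \left(-46179 - 42896\right) = \left(-6818 + \frac{3667}{756}\right) \left(-89075\right) = \left(- \frac{5150741}{756}\right) \left(-89075\right) = \frac{65543179225}{108}$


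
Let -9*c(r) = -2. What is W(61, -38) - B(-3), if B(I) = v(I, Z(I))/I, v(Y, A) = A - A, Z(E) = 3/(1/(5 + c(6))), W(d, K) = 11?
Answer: 11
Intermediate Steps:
c(r) = 2/9 (c(r) = -1/9*(-2) = 2/9)
Z(E) = 47/3 (Z(E) = 3/(1/(5 + 2/9)) = 3/(1/(47/9)) = 3/(9/47) = 3*(47/9) = 47/3)
v(Y, A) = 0
B(I) = 0 (B(I) = 0/I = 0)
W(61, -38) - B(-3) = 11 - 1*0 = 11 + 0 = 11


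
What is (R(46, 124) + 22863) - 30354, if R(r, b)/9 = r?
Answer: -7077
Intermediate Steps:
R(r, b) = 9*r
(R(46, 124) + 22863) - 30354 = (9*46 + 22863) - 30354 = (414 + 22863) - 30354 = 23277 - 30354 = -7077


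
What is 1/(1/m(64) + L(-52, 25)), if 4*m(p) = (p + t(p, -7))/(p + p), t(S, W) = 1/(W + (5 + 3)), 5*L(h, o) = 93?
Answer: 65/1721 ≈ 0.037769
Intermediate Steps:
L(h, o) = 93/5 (L(h, o) = (⅕)*93 = 93/5)
t(S, W) = 1/(8 + W) (t(S, W) = 1/(W + 8) = 1/(8 + W))
m(p) = (1 + p)/(8*p) (m(p) = ((p + 1/(8 - 7))/(p + p))/4 = ((p + 1/1)/((2*p)))/4 = ((p + 1)*(1/(2*p)))/4 = ((1 + p)*(1/(2*p)))/4 = ((1 + p)/(2*p))/4 = (1 + p)/(8*p))
1/(1/m(64) + L(-52, 25)) = 1/(1/((⅛)*(1 + 64)/64) + 93/5) = 1/(1/((⅛)*(1/64)*65) + 93/5) = 1/(1/(65/512) + 93/5) = 1/(512/65 + 93/5) = 1/(1721/65) = 65/1721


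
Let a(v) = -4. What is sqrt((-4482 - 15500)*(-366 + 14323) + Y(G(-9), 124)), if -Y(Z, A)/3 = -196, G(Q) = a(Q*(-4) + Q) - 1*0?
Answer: I*sqrt(278888186) ≈ 16700.0*I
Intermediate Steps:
G(Q) = -4 (G(Q) = -4 - 1*0 = -4 + 0 = -4)
Y(Z, A) = 588 (Y(Z, A) = -3*(-196) = 588)
sqrt((-4482 - 15500)*(-366 + 14323) + Y(G(-9), 124)) = sqrt((-4482 - 15500)*(-366 + 14323) + 588) = sqrt(-19982*13957 + 588) = sqrt(-278888774 + 588) = sqrt(-278888186) = I*sqrt(278888186)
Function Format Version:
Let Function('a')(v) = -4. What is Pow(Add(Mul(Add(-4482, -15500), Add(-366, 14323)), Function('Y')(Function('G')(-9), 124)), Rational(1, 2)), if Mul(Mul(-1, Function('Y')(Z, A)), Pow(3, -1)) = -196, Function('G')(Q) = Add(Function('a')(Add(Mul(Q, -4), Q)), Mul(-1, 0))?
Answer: Mul(I, Pow(278888186, Rational(1, 2))) ≈ Mul(16700., I)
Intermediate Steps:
Function('G')(Q) = -4 (Function('G')(Q) = Add(-4, Mul(-1, 0)) = Add(-4, 0) = -4)
Function('Y')(Z, A) = 588 (Function('Y')(Z, A) = Mul(-3, -196) = 588)
Pow(Add(Mul(Add(-4482, -15500), Add(-366, 14323)), Function('Y')(Function('G')(-9), 124)), Rational(1, 2)) = Pow(Add(Mul(Add(-4482, -15500), Add(-366, 14323)), 588), Rational(1, 2)) = Pow(Add(Mul(-19982, 13957), 588), Rational(1, 2)) = Pow(Add(-278888774, 588), Rational(1, 2)) = Pow(-278888186, Rational(1, 2)) = Mul(I, Pow(278888186, Rational(1, 2)))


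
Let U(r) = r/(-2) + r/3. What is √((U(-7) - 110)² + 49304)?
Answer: 11*√18193/6 ≈ 247.28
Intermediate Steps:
U(r) = -r/6 (U(r) = r*(-½) + r*(⅓) = -r/2 + r/3 = -r/6)
√((U(-7) - 110)² + 49304) = √((-⅙*(-7) - 110)² + 49304) = √((7/6 - 110)² + 49304) = √((-653/6)² + 49304) = √(426409/36 + 49304) = √(2201353/36) = 11*√18193/6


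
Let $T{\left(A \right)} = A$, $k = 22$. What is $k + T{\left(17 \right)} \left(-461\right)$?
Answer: $-7815$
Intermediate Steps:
$k + T{\left(17 \right)} \left(-461\right) = 22 + 17 \left(-461\right) = 22 - 7837 = -7815$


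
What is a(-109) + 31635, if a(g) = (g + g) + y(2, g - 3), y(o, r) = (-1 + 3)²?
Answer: 31421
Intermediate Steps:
y(o, r) = 4 (y(o, r) = 2² = 4)
a(g) = 4 + 2*g (a(g) = (g + g) + 4 = 2*g + 4 = 4 + 2*g)
a(-109) + 31635 = (4 + 2*(-109)) + 31635 = (4 - 218) + 31635 = -214 + 31635 = 31421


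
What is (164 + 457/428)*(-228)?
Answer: -4026993/107 ≈ -37635.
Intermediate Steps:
(164 + 457/428)*(-228) = (70649/428)*(-228) = -4026993/107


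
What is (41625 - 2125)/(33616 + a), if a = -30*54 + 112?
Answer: 9875/8027 ≈ 1.2302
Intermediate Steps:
a = -1508 (a = -1620 + 112 = -1508)
(41625 - 2125)/(33616 + a) = (41625 - 2125)/(33616 - 1508) = 39500/32108 = 39500*(1/32108) = 9875/8027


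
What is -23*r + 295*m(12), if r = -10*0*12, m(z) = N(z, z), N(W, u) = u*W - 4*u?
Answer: 28320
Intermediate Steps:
N(W, u) = -4*u + W*u (N(W, u) = W*u - 4*u = -4*u + W*u)
m(z) = z*(-4 + z)
r = 0 (r = 0*12 = 0)
-23*r + 295*m(12) = -23*0 + 295*(12*(-4 + 12)) = 0 + 295*(12*8) = 0 + 295*96 = 0 + 28320 = 28320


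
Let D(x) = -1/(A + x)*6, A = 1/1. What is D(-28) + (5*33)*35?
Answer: 51977/9 ≈ 5775.2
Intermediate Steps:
A = 1
D(x) = -6/(1 + x) (D(x) = -1/(1 + x)*6 = -6/(1 + x))
D(-28) + (5*33)*35 = -6/(1 - 28) + (5*33)*35 = -6/(-27) + 165*35 = -6*(-1/27) + 5775 = 2/9 + 5775 = 51977/9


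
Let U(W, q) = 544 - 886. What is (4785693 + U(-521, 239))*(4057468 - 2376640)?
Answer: 8043351950628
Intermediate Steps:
U(W, q) = -342
(4785693 + U(-521, 239))*(4057468 - 2376640) = (4785693 - 342)*(4057468 - 2376640) = 4785351*1680828 = 8043351950628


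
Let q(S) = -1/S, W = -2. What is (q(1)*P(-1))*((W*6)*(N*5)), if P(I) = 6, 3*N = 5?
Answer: 600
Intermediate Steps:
N = 5/3 (N = (⅓)*5 = 5/3 ≈ 1.6667)
(q(1)*P(-1))*((W*6)*(N*5)) = (-1/1*6)*((-2*6)*((5/3)*5)) = (-1*1*6)*(-12*25/3) = -1*6*(-100) = -6*(-100) = 600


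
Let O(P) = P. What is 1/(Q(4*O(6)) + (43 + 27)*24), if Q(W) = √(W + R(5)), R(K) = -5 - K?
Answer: 120/201599 - √14/2822386 ≈ 0.00059392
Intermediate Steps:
Q(W) = √(-10 + W) (Q(W) = √(W + (-5 - 1*5)) = √(W + (-5 - 5)) = √(W - 10) = √(-10 + W))
1/(Q(4*O(6)) + (43 + 27)*24) = 1/(√(-10 + 4*6) + (43 + 27)*24) = 1/(√(-10 + 24) + 70*24) = 1/(√14 + 1680) = 1/(1680 + √14)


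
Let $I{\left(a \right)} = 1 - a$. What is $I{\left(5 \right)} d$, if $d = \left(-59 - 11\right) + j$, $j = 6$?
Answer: $256$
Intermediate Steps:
$d = -64$ ($d = \left(-59 - 11\right) + 6 = -70 + 6 = -64$)
$I{\left(5 \right)} d = \left(1 - 5\right) \left(-64\right) = \left(-4\right) \left(-64\right) = 256$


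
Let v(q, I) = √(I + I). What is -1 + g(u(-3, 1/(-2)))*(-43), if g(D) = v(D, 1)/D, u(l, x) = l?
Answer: -1 + 43*√2/3 ≈ 19.270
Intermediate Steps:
v(q, I) = √2*√I (v(q, I) = √(2*I) = √2*√I)
g(D) = √2/D (g(D) = (√2*√1)/D = (√2*1)/D = √2/D)
-1 + g(u(-3, 1/(-2)))*(-43) = -1 + (√2/(-3))*(-43) = -1 + (√2*(-⅓))*(-43) = -1 - √2/3*(-43) = -1 + 43*√2/3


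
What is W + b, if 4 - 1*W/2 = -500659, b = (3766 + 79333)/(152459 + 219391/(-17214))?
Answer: 2627690967707396/2624209835 ≈ 1.0013e+6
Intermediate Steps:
b = 1430466186/2624209835 (b = 83099/(152459 + 219391*(-1/17214)) = 83099/(152459 - 219391/17214) = 83099/(2624209835/17214) = 83099*(17214/2624209835) = 1430466186/2624209835 ≈ 0.54510)
W = 1001326 (W = 8 - 2*(-500659) = 8 + 1001318 = 1001326)
W + b = 1001326 + 1430466186/2624209835 = 2627690967707396/2624209835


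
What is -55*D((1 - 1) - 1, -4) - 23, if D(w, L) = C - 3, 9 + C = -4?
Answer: 857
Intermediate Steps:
C = -13 (C = -9 - 4 = -13)
D(w, L) = -16 (D(w, L) = -13 - 3 = -16)
-55*D((1 - 1) - 1, -4) - 23 = -55*(-16) - 23 = 880 - 23 = 857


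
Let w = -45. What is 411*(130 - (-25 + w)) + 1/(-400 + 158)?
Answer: 19892399/242 ≈ 82200.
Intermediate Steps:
411*(130 - (-25 + w)) + 1/(-400 + 158) = 411*(130 - (-25 - 45)) + 1/(-400 + 158) = 411*(130 - 1*(-70)) + 1/(-242) = 411*(130 + 70) - 1/242 = 411*200 - 1/242 = 82200 - 1/242 = 19892399/242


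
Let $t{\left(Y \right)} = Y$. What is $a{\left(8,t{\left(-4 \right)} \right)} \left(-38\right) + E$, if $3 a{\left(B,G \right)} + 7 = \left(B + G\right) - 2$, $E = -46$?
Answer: $\frac{52}{3} \approx 17.333$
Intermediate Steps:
$a{\left(B,G \right)} = -3 + \frac{B}{3} + \frac{G}{3}$ ($a{\left(B,G \right)} = - \frac{7}{3} + \frac{\left(B + G\right) - 2}{3} = - \frac{7}{3} + \frac{-2 + B + G}{3} = - \frac{7}{3} + \left(- \frac{2}{3} + \frac{B}{3} + \frac{G}{3}\right) = -3 + \frac{B}{3} + \frac{G}{3}$)
$a{\left(8,t{\left(-4 \right)} \right)} \left(-38\right) + E = \left(-3 + \frac{1}{3} \cdot 8 + \frac{1}{3} \left(-4\right)\right) \left(-38\right) - 46 = \left(-3 + \frac{8}{3} - \frac{4}{3}\right) \left(-38\right) - 46 = \left(- \frac{5}{3}\right) \left(-38\right) - 46 = \frac{190}{3} - 46 = \frac{52}{3}$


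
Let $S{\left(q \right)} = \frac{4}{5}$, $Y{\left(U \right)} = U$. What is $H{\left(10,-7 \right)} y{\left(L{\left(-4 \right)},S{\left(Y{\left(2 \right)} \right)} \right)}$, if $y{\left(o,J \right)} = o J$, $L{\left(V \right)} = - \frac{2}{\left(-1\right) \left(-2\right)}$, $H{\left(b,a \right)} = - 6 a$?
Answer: $- \frac{168}{5} \approx -33.6$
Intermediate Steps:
$L{\left(V \right)} = -1$ ($L{\left(V \right)} = - \frac{2}{2} = \left(-2\right) \frac{1}{2} = -1$)
$S{\left(q \right)} = \frac{4}{5}$ ($S{\left(q \right)} = 4 \cdot \frac{1}{5} = \frac{4}{5}$)
$y{\left(o,J \right)} = J o$
$H{\left(10,-7 \right)} y{\left(L{\left(-4 \right)},S{\left(Y{\left(2 \right)} \right)} \right)} = \left(-6\right) \left(-7\right) \frac{4}{5} \left(-1\right) = 42 \left(- \frac{4}{5}\right) = - \frac{168}{5}$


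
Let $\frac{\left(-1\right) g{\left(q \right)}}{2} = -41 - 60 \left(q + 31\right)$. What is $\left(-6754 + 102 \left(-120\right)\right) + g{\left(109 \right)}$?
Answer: $-2112$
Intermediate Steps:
$g{\left(q \right)} = 3802 + 120 q$ ($g{\left(q \right)} = - 2 \left(-41 - 60 \left(q + 31\right)\right) = - 2 \left(-41 - 60 \left(31 + q\right)\right) = - 2 \left(-41 - \left(1860 + 60 q\right)\right) = - 2 \left(-1901 - 60 q\right) = 3802 + 120 q$)
$\left(-6754 + 102 \left(-120\right)\right) + g{\left(109 \right)} = \left(-6754 + 102 \left(-120\right)\right) + \left(3802 + 120 \cdot 109\right) = \left(-6754 - 12240\right) + \left(3802 + 13080\right) = -18994 + 16882 = -2112$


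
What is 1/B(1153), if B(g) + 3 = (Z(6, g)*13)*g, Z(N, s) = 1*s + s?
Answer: 1/34564631 ≈ 2.8931e-8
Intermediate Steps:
Z(N, s) = 2*s (Z(N, s) = s + s = 2*s)
B(g) = -3 + 26*g² (B(g) = -3 + ((2*g)*13)*g = -3 + (26*g)*g = -3 + 26*g²)
1/B(1153) = 1/(-3 + 26*1153²) = 1/(-3 + 26*1329409) = 1/(-3 + 34564634) = 1/34564631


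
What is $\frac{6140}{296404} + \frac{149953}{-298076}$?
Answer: $- \frac{10654120593}{22087729676} \approx -0.48235$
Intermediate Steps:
$\frac{6140}{296404} + \frac{149953}{-298076} = 6140 \cdot \frac{1}{296404} + 149953 \left(- \frac{1}{298076}\right) = \frac{1535}{74101} - \frac{149953}{298076} = - \frac{10654120593}{22087729676}$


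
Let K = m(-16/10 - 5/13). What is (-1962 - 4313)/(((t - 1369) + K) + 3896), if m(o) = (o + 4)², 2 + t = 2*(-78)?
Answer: -26511875/10026186 ≈ -2.6443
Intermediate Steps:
t = -158 (t = -2 + 2*(-78) = -2 - 156 = -158)
m(o) = (4 + o)²
K = 17161/4225 (K = (4 + (-16/10 - 5/13))² = (4 + (-16*⅒ - 5*1/13))² = (4 + (-8/5 - 5/13))² = (4 - 129/65)² = (131/65)² = 17161/4225 ≈ 4.0618)
(-1962 - 4313)/(((t - 1369) + K) + 3896) = (-1962 - 4313)/(((-158 - 1369) + 17161/4225) + 3896) = -6275/((-1527 + 17161/4225) + 3896) = -6275/(-6434414/4225 + 3896) = -6275/10026186/4225 = -6275*4225/10026186 = -26511875/10026186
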